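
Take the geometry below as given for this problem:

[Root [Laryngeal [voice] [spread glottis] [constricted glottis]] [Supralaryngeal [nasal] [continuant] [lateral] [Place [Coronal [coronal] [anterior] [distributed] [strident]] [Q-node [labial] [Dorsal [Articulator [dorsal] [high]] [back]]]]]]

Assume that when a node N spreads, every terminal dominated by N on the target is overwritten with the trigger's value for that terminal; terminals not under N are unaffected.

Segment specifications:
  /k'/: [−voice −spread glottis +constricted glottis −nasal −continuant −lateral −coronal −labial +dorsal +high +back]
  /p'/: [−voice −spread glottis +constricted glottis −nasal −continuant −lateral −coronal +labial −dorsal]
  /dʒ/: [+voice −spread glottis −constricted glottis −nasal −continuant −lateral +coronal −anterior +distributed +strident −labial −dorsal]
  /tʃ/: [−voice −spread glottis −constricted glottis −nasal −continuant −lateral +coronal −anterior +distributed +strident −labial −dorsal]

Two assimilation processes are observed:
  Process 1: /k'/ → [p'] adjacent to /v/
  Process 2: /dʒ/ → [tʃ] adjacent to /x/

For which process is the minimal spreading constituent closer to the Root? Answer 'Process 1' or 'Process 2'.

Process 2

Process 1: the features that change are [labial], [dorsal], [high], [back]; the minimal node is Q-node (depth 3).
Process 2: the feature that changes is [voice]; the minimal node is [voice] (depth 2).
[voice] (depth 2) sits above Q-node (depth 3), making Process 2 the one with the higher spreading node.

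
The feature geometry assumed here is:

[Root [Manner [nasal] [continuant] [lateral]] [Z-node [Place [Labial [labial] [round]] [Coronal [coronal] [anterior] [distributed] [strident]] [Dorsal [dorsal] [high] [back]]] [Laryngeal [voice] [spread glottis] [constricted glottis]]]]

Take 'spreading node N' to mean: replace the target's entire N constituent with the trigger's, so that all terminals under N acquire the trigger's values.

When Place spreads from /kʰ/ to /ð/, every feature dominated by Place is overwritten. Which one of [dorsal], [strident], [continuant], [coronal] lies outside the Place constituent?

Place dominates exactly [labial], [round], [coronal], [anterior], [distributed], [strident], [dorsal], [high], [back].
Spreading Place replaces [coronal], [dorsal], [strident] with the trigger's values, since each sits inside the Place constituent.
[continuant] attaches under Manner, not under Place, so /ð/ retains its own value for [continuant].

[continuant]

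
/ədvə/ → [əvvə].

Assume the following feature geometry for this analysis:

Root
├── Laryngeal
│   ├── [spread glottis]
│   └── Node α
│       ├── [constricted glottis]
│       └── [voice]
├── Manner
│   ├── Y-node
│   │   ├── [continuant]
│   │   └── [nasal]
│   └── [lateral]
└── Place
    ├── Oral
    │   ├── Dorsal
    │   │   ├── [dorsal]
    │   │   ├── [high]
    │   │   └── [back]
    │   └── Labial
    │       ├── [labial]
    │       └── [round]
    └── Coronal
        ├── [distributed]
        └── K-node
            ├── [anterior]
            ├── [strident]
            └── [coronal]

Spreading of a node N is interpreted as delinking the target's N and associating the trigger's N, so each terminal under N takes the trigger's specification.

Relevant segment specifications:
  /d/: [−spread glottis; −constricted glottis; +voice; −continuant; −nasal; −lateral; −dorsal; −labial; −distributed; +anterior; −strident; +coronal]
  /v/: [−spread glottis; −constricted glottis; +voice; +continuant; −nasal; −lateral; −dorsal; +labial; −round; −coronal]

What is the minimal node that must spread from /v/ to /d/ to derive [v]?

Root

Comparing /d/ with its surface form [v], the features that change are [continuant], [labial], [round], [coronal], [anterior], [distributed], [strident].
Tracing each changed feature up the tree, the paths first meet at Root; any lower node misses at least one of them.
If Root spreads, every terminal under it takes /v/'s value, producing [v] as observed.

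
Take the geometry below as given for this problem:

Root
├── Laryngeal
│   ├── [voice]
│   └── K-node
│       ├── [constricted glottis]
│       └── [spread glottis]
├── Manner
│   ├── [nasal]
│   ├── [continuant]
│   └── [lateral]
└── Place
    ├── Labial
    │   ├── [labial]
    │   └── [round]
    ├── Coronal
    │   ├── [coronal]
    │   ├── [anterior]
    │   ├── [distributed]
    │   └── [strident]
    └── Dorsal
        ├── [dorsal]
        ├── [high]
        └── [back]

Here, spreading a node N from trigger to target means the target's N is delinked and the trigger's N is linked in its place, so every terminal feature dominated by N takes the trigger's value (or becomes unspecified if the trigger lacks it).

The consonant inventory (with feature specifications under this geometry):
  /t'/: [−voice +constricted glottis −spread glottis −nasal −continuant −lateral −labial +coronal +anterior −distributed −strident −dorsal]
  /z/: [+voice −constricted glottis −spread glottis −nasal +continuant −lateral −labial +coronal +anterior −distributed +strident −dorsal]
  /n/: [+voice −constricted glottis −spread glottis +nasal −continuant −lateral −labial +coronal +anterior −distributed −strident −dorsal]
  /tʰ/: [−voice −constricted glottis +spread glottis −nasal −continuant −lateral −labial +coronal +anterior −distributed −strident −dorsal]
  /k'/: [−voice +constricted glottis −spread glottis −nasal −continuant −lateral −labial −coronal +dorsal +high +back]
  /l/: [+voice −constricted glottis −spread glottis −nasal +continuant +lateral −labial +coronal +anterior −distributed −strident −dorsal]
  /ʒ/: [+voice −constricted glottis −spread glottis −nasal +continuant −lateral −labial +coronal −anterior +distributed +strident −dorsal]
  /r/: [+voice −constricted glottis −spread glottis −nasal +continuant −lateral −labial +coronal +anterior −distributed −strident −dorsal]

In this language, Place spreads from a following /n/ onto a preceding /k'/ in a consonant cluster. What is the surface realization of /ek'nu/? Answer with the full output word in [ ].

The Place node dominates the terminals [labial], [round], [coronal], [anterior], [distributed], [strident], [dorsal], [high], [back].
After delinking /k'/'s Place and linking /n/'s, the affected terminals become [−labial], [+coronal], [+anterior], [−distributed], [−strident], [−dorsal]; [voice], [constricted glottis], [spread glottis], … (outside Place) are retained from /k'/.
The resulting bundle matches /t'/ in the inventory; substituting it for /k'/ gives [et'nu].

[et'nu]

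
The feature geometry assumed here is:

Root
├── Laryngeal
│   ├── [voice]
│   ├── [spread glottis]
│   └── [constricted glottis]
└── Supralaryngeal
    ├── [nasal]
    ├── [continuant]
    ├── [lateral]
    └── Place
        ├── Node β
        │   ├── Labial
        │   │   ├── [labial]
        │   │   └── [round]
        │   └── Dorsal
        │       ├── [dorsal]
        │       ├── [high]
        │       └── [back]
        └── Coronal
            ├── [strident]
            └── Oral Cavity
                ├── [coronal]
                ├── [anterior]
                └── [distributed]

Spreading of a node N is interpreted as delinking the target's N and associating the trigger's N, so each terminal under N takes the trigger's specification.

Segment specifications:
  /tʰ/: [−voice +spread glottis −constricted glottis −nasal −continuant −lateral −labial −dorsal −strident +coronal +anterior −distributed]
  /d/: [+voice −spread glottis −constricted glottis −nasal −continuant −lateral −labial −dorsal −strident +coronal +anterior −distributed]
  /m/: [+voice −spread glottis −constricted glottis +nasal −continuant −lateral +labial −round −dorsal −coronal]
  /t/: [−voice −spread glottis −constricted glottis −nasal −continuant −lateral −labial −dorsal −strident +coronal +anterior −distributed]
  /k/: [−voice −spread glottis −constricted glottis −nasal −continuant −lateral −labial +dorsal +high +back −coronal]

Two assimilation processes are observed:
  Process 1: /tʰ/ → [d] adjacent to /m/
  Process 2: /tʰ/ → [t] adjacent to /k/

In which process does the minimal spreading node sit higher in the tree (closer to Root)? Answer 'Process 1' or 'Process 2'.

Process 1

In Process 1, [voice], [spread glottis] change, so the minimal spreading node is Laryngeal at depth 1.
Process 2 alters [spread glottis]; the lowest dominating node is [spread glottis] (depth 2 from Root).
Laryngeal is closer to Root than [spread glottis], so Process 1 spreads the higher node.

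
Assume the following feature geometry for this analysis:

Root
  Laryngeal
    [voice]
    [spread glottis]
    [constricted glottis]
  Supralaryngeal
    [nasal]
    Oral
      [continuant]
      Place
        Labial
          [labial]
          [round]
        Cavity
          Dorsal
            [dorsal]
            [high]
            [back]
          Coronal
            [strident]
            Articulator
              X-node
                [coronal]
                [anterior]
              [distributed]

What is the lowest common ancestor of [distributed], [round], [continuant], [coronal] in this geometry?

Oral

[distributed] is immediately dominated by Articulator.
[round] is immediately dominated by Labial.
[continuant] is immediately dominated by Oral.
[coronal] is immediately dominated by X-node.
These paths first converge at Oral; no daughter of Oral dominates all 4 features, so Oral is the minimal constituent.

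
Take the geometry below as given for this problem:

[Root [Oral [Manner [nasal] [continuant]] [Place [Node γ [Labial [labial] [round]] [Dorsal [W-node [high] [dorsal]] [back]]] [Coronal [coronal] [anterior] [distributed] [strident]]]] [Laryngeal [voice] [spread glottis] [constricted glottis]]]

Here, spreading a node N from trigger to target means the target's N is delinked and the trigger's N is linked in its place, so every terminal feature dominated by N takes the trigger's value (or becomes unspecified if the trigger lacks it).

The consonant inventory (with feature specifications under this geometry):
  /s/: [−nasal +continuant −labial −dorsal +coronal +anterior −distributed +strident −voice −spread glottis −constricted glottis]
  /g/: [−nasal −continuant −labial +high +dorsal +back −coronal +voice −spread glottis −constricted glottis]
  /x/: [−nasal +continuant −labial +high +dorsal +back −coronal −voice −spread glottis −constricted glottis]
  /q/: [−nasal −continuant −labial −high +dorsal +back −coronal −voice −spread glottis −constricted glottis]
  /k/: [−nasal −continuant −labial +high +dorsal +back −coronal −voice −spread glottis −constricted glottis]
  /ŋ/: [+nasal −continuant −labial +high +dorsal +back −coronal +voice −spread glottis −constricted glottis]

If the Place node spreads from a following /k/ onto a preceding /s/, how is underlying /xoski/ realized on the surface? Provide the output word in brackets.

[xoxki]

The Place node dominates the terminals [labial], [round], [high], [dorsal], [back], [coronal], [anterior], [distributed], [strident].
Spreading Place from /k/ onto /s/ replaces those values with /k/'s: [−labial], [+high], [+dorsal], [+back], [−coronal]. Features outside Place ([nasal], [continuant], [voice], …) stay as in /s/.
The resulting bundle matches /x/ in the inventory; substituting it for /s/ gives [xoxki].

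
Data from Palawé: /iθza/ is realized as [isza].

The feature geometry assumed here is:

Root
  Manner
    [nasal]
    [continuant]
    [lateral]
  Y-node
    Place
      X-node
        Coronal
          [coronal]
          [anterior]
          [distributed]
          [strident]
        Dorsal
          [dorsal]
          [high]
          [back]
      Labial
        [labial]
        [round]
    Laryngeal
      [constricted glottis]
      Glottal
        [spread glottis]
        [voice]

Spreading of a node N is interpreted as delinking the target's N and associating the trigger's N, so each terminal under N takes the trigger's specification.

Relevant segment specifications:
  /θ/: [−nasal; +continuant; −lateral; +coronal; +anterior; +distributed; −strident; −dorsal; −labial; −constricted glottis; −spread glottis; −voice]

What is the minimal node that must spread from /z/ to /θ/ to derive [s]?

The alternation /θ/ → [s] changes [distributed], [strident] and nothing else.
The smallest constituent containing every changed terminal is Coronal — each of its daughters lacks at least one of the affected features.
If Coronal spreads, every terminal under it takes /z/'s value, producing [s] as observed.
[voice], a feature on which the two segments disagree outside Coronal, is unchanged — nothing dominating it spread, and Coronal is the minimal sufficient constituent.

Coronal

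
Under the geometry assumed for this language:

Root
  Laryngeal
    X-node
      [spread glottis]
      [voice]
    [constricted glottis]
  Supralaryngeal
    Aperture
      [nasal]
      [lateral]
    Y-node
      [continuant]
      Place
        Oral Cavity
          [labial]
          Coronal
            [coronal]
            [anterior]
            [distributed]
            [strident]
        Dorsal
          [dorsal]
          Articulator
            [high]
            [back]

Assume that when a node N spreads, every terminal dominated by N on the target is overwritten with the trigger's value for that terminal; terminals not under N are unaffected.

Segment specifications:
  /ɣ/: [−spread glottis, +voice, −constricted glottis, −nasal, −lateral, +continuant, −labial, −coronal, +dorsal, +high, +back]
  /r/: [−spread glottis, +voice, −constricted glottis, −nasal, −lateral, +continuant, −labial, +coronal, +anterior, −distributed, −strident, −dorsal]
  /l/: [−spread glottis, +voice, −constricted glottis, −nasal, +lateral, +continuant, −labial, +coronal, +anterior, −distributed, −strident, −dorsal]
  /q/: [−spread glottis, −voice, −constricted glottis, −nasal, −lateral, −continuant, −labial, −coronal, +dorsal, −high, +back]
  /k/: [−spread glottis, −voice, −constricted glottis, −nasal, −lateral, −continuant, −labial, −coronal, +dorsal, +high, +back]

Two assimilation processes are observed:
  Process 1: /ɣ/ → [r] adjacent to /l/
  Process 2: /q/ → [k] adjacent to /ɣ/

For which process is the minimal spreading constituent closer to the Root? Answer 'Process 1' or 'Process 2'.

In Process 1, [coronal], [anterior], [distributed], [strident], [dorsal], [high], [back] change, so the minimal spreading node is Place at depth 3.
In Process 2, [high] changes, so the minimal spreading node is [high] at depth 6.
Depth 3 < depth 6; Process 1 involves the structurally higher constituent Place.

Process 1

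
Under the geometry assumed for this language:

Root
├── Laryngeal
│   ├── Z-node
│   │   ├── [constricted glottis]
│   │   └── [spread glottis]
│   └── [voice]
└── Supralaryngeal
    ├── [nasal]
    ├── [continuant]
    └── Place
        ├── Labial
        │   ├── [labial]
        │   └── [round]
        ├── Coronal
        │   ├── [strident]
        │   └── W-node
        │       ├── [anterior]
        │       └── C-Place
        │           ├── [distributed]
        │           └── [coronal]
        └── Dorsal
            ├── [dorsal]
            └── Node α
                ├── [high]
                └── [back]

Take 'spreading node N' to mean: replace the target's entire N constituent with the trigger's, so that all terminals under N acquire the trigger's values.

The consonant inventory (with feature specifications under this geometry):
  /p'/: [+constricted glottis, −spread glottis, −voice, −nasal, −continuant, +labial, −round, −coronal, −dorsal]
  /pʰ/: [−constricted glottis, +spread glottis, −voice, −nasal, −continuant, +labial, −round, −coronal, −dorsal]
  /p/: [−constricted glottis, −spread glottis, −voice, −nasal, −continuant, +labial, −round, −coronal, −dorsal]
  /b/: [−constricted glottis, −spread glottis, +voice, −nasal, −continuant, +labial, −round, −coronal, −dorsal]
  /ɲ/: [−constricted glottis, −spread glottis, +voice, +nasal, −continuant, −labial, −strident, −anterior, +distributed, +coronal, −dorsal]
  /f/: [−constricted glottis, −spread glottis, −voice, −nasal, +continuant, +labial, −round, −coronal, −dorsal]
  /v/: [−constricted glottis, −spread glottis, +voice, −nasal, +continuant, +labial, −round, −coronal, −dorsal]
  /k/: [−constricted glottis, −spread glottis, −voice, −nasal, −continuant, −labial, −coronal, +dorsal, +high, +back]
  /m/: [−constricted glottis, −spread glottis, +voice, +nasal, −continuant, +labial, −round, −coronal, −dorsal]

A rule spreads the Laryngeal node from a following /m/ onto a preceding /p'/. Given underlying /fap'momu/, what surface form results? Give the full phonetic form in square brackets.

Laryngeal immediately or transitively dominates [constricted glottis], [spread glottis], [voice].
Spreading Laryngeal from /m/ onto /p'/ replaces those values with /m/'s: [−constricted glottis], [−spread glottis], [+voice]. Features outside Laryngeal ([nasal], [continuant], [labial], …) stay as in /p'/.
The resulting bundle matches /b/ in the inventory; substituting it for /p'/ gives [fabmomu].

[fabmomu]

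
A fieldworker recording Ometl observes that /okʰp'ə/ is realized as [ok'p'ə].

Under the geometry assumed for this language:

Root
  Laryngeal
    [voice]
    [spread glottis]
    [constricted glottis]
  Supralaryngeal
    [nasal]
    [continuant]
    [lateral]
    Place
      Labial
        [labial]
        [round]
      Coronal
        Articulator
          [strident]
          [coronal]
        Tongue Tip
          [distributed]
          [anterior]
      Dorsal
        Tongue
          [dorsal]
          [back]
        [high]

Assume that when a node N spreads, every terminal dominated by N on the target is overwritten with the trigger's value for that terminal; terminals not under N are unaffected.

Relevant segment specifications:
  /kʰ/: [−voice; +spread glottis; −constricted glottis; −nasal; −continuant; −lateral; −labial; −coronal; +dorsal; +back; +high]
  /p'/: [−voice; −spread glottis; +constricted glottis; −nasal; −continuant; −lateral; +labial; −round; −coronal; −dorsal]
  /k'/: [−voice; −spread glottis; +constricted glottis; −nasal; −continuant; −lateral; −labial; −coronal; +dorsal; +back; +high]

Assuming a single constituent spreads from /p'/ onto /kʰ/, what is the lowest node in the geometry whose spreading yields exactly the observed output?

Laryngeal

The alternation /kʰ/ → [k'] changes [spread glottis], [constricted glottis] and nothing else.
Tracing each changed feature up the tree, the paths first meet at Laryngeal; any lower node misses at least one of them.
Spreading Laryngeal from /p'/ overwrites each of those terminals with /p'/'s values, yielding exactly [k'].
Since [labial], [dorsal] are preserved even though /p'/ disagrees there, no node above Laryngeal spread.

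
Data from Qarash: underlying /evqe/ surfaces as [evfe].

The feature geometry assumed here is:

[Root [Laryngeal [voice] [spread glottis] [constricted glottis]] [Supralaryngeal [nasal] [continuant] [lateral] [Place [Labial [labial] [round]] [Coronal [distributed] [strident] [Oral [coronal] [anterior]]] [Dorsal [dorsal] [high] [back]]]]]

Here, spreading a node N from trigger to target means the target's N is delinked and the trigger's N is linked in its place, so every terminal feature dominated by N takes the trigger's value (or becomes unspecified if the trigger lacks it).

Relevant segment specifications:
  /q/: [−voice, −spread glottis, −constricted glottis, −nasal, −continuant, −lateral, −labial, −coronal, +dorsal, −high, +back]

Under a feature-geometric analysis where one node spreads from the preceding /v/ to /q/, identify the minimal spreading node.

Supralaryngeal

Feature comparison: [continuant], [labial], [round], [dorsal], [high], [back] differ between /q/ and [f]; the remaining terminals match.
The smallest constituent containing every changed terminal is Supralaryngeal — each of its daughters lacks at least one of the affected features.
If Supralaryngeal spreads, every terminal under it takes /v/'s value, producing [f] as observed.
Had Root spread, [voice] would have taken /v/'s value; it stays as in /q/, confirming the spreading constituent is exactly Supralaryngeal.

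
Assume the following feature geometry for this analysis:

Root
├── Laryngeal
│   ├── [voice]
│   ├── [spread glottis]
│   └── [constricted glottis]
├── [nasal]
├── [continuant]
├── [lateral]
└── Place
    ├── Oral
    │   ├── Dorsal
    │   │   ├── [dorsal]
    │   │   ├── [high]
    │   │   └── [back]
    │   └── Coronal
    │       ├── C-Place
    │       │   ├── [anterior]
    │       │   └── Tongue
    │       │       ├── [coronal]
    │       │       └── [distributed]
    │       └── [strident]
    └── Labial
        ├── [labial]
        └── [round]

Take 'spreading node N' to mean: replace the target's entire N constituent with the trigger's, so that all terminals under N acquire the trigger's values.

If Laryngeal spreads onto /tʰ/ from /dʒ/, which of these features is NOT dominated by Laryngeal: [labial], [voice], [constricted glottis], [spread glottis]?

Under this geometry, Laryngeal contains [voice], [spread glottis], [constricted glottis].
Of the listed options, [voice], [constricted glottis], [spread glottis] are among these and would be overwritten by spreading Laryngeal.
[labial] is not within the Laryngeal subtree (it hangs from Labial), so /tʰ/'s [labial] value survives.

[labial]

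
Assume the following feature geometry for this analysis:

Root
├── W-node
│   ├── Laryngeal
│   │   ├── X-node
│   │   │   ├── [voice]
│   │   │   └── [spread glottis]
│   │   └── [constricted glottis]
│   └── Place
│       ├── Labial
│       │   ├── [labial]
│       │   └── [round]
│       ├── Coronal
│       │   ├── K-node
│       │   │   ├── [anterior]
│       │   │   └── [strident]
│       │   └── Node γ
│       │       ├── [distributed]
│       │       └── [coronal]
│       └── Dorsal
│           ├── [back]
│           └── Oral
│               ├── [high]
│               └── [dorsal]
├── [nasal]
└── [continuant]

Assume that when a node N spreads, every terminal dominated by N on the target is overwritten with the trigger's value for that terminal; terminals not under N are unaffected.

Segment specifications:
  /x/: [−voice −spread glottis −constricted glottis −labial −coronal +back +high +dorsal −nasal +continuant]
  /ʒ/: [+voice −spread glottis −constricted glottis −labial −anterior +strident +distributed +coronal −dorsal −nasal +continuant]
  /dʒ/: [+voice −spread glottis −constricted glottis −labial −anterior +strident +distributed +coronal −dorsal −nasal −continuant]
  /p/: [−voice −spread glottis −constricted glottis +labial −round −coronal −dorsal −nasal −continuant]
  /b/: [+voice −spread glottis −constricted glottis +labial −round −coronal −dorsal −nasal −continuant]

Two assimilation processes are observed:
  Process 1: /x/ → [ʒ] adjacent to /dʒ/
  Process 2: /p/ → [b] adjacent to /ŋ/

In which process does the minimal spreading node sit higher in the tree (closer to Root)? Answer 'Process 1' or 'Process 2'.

In Process 1, [voice], [coronal], [anterior], [distributed], [strident], [dorsal], [high], [back] change, so the minimal spreading node is W-node at depth 1.
Process 2 alters [voice]; the lowest dominating node is [voice] (depth 4 from Root).
W-node (depth 1) sits above [voice] (depth 4), making Process 1 the one with the higher spreading node.

Process 1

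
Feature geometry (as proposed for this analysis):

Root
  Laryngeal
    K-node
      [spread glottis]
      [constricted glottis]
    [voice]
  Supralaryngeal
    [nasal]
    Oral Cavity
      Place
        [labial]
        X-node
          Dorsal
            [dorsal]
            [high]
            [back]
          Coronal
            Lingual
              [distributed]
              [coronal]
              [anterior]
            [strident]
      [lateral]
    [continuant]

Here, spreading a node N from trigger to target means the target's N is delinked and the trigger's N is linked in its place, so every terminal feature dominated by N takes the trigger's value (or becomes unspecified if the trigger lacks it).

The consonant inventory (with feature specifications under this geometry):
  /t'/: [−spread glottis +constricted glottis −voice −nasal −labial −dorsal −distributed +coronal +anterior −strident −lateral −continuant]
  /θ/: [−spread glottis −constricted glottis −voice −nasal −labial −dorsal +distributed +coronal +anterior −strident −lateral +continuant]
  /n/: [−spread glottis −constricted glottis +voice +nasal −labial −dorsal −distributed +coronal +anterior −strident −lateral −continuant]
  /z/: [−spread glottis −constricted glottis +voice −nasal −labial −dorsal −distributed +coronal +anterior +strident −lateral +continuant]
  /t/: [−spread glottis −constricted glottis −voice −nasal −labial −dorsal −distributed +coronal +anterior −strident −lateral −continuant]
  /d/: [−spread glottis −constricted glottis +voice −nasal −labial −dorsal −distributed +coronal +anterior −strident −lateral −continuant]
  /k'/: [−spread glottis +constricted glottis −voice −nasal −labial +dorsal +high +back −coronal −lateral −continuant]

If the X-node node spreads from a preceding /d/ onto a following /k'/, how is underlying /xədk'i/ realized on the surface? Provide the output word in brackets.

[xədt'i]

X-node immediately or transitively dominates [dorsal], [high], [back], [distributed], [coronal], [anterior], [strident].
After delinking /k'/'s X-node and linking /d/'s, the affected terminals become [−dorsal], [−distributed], [+coronal], [+anterior], [−strident]; [spread glottis], [constricted glottis], [voice], … (outside X-node) are retained from /k'/.
Among the inventory, only /t'/ has exactly this specification, giving the surface form [xədt'i].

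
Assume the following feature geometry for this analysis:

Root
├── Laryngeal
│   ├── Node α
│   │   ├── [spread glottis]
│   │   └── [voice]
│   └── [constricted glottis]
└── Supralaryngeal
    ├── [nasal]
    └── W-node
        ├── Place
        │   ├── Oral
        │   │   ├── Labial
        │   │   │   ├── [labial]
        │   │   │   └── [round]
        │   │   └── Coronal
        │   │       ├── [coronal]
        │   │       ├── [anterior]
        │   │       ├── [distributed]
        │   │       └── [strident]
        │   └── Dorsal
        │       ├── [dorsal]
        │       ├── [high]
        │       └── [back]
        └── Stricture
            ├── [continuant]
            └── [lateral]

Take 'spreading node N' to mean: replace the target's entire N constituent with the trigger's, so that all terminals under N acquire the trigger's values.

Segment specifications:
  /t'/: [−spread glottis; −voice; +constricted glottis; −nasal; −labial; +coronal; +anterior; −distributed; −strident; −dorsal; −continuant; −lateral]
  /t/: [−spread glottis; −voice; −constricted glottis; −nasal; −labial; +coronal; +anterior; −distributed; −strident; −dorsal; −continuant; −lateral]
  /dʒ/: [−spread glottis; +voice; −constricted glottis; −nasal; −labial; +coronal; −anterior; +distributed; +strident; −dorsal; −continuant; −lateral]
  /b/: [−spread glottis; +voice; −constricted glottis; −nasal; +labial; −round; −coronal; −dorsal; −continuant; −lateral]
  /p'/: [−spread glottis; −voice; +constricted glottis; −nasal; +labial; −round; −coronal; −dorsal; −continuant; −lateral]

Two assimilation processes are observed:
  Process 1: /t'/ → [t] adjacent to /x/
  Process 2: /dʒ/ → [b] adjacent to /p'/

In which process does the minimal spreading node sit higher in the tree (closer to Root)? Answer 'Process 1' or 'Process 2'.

Process 1

Process 1: the feature that changes is [constricted glottis]; the minimal node is [constricted glottis] (depth 2).
Process 2: the features that change are [labial], [round], [coronal], [anterior], [distributed], [strident]; the minimal node is Oral (depth 4).
[constricted glottis] is closer to Root than Oral, so Process 1 spreads the higher node.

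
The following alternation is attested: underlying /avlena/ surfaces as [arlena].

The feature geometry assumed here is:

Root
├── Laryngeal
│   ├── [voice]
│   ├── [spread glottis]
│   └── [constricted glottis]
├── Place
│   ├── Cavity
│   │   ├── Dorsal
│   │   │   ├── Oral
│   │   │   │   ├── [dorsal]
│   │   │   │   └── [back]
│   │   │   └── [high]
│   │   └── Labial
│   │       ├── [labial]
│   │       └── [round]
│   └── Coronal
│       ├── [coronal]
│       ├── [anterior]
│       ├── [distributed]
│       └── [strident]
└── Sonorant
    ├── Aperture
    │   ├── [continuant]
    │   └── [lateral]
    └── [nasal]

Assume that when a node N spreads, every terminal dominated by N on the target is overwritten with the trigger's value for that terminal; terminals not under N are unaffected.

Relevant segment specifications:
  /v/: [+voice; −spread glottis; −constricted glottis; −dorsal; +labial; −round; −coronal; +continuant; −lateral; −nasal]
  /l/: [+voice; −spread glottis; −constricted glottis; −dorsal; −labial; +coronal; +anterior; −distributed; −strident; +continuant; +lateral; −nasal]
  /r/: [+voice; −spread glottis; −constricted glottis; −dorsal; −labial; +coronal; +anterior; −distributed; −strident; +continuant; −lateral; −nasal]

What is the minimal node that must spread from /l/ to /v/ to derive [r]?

Comparing /v/ with its surface form [r], the features that change are [labial], [round], [coronal], [anterior], [distributed], [strident].
These terminals are all dominated by Place, and no proper subconstituent of Place covers them all; Place is their lowest common ancestor.
If Place spreads, every terminal under it takes /l/'s value, producing [r] as observed.
Since [lateral] is preserved even though /l/ disagrees there, no node above Place spread.

Place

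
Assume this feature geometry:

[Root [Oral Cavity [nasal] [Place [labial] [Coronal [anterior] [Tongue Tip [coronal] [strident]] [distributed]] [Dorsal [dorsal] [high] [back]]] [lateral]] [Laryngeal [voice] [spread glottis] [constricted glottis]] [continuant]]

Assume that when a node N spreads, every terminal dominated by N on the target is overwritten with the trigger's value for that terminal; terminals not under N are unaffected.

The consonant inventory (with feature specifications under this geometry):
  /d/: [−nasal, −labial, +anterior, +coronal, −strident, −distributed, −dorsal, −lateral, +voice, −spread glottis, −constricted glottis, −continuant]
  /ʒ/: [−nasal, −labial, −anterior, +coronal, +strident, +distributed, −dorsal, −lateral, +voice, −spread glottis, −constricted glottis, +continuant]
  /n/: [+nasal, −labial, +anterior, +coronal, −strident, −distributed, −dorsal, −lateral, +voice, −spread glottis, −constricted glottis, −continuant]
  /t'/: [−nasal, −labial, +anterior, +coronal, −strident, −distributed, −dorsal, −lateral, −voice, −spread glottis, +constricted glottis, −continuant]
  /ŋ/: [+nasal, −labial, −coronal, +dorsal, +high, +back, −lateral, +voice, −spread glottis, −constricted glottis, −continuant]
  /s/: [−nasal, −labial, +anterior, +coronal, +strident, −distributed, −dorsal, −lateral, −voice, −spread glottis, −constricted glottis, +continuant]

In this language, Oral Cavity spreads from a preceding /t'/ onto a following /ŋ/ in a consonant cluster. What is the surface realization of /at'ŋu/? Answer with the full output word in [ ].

[at'du]

Terminals under Oral Cavity in this geometry: [nasal], [labial], [anterior], [coronal], [strident], [distributed], [dorsal], [high], [back], [lateral].
Spreading Oral Cavity from /t'/ onto /ŋ/ replaces those values with /t'/'s: [−nasal], [−labial], [+anterior], [+coronal], [−strident], [−distributed], [−dorsal], [−lateral]. Features outside Oral Cavity ([voice], [spread glottis], [constricted glottis], …) stay as in /ŋ/.
This feature bundle is that of [d], so /at'ŋu/ surfaces as [at'du].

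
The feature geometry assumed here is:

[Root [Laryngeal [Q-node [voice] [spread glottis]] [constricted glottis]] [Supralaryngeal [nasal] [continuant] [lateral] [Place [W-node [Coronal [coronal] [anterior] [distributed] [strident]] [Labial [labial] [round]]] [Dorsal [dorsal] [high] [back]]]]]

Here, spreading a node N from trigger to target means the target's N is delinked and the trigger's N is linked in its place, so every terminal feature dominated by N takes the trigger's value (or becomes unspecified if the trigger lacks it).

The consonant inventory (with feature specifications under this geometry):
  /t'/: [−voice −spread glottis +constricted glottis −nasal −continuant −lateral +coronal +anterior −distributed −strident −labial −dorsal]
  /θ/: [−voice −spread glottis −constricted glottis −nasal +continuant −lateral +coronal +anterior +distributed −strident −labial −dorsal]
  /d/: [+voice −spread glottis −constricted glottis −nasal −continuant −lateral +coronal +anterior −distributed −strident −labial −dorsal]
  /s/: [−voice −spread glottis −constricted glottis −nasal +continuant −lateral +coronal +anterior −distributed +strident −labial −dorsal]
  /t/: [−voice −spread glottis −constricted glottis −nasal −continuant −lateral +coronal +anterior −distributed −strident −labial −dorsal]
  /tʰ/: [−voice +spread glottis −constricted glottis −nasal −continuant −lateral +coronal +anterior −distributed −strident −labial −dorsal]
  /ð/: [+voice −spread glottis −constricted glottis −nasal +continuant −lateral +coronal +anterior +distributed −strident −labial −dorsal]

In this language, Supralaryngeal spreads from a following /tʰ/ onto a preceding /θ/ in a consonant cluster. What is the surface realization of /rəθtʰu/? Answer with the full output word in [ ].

Supralaryngeal immediately or transitively dominates [nasal], [continuant], [lateral], [coronal], [anterior], [distributed], [strident], [labial], [round], [dorsal], [high], [back].
Spreading Supralaryngeal from /tʰ/ onto /θ/ replaces those values with /tʰ/'s: [−nasal], [−continuant], [−lateral], [+coronal], [+anterior], [−distributed], [−strident], [−labial], [−dorsal]. Features outside Supralaryngeal ([voice], [spread glottis], [constricted glottis]) stay as in /θ/.
The resulting bundle matches /t/ in the inventory; substituting it for /θ/ gives [rəttʰu].

[rəttʰu]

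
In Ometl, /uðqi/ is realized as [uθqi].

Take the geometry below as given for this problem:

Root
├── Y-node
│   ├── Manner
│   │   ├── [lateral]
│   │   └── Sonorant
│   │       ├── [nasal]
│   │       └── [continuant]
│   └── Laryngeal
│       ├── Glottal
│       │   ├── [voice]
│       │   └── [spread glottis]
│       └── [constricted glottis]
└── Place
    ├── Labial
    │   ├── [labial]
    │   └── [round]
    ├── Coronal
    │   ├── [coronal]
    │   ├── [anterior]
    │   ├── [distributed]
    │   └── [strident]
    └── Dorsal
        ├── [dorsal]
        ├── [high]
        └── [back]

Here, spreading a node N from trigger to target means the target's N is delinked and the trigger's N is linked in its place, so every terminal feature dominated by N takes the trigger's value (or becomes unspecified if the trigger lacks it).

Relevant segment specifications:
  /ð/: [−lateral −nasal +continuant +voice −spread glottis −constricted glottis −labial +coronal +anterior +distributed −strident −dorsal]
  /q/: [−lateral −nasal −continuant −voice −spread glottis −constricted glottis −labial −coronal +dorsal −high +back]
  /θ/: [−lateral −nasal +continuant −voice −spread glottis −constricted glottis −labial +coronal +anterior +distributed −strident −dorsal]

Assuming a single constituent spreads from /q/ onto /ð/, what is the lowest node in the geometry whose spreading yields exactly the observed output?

The alternation /ð/ → [θ] changes [voice] and nothing else.
Since just one terminal is affected and it takes /q/'s value, spreading the terminal [voice] alone is sufficient and minimal.
Features on which the two segments disagree outside [voice], such as [coronal], [dorsal], are unchanged — nothing dominating them spread, and [voice] is the minimal sufficient constituent.

[voice]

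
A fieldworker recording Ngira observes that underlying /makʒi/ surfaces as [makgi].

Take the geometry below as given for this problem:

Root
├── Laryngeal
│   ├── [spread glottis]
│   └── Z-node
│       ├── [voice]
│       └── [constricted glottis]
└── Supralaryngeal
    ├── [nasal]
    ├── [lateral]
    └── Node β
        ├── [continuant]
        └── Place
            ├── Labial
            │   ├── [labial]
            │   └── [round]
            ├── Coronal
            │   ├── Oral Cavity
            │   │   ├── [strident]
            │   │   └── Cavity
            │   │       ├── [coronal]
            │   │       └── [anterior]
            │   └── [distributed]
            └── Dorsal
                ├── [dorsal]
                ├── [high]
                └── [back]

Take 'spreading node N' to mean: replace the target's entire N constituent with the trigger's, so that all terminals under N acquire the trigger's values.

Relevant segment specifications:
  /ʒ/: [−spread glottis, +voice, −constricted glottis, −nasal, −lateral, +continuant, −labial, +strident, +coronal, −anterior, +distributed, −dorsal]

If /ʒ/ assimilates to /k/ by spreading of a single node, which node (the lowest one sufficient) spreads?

The alternation /ʒ/ → [g] changes [continuant], [coronal], [anterior], [distributed], [strident], [dorsal], [high], [back] and nothing else.
These terminals are all dominated by Node β, and no proper subconstituent of Node β covers them all; Node β is their lowest common ancestor.
Spreading Node β from /k/ overwrites each of those terminals with /k/'s values, yielding exactly [g].
[voice] stays as in /ʒ/ although /k/ differs there, so no node dominating it spread; among the remaining candidates Node β is the lowest that derives the output.

Node β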